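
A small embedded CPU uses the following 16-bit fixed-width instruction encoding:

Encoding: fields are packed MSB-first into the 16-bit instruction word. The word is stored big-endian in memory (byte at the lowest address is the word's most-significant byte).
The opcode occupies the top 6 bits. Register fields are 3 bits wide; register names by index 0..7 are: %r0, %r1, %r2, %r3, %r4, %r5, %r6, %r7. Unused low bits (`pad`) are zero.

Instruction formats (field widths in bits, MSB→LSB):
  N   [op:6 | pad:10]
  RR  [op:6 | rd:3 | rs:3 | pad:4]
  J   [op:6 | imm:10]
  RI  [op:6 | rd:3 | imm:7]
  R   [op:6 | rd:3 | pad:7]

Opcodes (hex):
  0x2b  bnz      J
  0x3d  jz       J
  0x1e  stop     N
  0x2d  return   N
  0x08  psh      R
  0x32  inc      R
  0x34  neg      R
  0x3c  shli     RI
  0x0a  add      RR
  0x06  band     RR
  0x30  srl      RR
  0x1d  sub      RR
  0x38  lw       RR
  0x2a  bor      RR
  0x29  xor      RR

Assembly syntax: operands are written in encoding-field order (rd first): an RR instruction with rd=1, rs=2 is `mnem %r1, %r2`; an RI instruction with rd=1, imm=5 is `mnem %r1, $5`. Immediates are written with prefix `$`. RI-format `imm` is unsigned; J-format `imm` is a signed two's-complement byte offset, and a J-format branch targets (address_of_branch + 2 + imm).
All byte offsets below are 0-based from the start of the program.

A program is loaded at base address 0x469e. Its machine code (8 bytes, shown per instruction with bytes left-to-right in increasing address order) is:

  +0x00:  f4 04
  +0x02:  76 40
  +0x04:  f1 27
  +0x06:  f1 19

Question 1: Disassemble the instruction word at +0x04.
shli %r2, $39

@+04  big-endian(f1 27) = 0xf127
  opcode bits[15:10]=0x3c: shli/RI
  [9:7] rd=2 = %r2
  [6:0] imm=39 = $39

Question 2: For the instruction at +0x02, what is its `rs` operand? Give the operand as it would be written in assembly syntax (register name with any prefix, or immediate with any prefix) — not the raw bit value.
[02] 76 40 → 0x7640
  op=0x7640>>10=0x1d ⇒ sub (RR)
  rd@[9:7]=0x4 ⇒ %r4
  rs@[6:4]=0x4 ⇒ %r4

%r4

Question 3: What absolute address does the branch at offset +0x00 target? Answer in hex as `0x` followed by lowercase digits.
0x46a4

off 0x00: read f4 04 as big → 0xf404
  op=0xf404>>10=0x3d ⇒ jz (J)
  imm: (w>>0)&0x3ff=0x4 → $4
  target = base 0x469e + off 0x00 + 2 + imm 4 = 0x46a4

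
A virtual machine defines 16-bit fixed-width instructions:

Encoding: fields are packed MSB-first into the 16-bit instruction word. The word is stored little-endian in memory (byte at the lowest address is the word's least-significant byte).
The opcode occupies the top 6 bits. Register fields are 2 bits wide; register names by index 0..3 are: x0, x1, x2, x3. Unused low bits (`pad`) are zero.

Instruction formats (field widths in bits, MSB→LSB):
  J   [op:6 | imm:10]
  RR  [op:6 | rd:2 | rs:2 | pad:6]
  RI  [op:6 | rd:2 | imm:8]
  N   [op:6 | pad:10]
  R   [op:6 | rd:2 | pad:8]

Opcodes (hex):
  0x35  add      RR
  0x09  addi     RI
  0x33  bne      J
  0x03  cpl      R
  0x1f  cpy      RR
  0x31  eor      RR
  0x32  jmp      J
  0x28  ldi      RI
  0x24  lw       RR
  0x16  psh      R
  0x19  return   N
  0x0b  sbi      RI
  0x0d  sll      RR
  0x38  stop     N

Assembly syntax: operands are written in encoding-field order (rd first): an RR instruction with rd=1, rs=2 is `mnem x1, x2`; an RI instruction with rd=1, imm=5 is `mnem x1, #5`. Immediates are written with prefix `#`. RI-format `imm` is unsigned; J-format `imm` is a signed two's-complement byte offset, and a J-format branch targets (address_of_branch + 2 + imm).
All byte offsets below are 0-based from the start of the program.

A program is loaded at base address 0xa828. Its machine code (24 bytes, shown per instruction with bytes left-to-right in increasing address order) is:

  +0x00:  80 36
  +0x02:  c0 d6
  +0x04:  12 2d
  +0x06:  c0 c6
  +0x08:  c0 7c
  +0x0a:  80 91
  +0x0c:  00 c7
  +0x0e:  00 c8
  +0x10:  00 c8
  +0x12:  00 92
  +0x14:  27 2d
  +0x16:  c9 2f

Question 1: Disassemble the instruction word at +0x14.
sbi x1, #39

@+14  little-endian(27 2d) = 0x2d27
  opcode bits[15:10]=0xb: sbi/RI
  rd@[9:8]=0x1 ⇒ x1
  imm@[7:0]=0x27 ⇒ #39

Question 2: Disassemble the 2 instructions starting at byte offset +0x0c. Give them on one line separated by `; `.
@+0c  little-endian(00 c7) = 0xc700
  top 6b → 0x31 → eor [RR]
  rd: (w>>8)&0x3=0x3 → x3
  rs: (w>>6)&0x3=0x0 → x0
@+0e  little-endian(00 c8) = 0xc800
  top 6b → 0x32 → jmp [J]
  imm: (w>>0)&0x3ff=0x0 → #0

eor x3, x0; jmp #0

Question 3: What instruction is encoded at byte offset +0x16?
[16] c9 2f → 0x2fc9
  opcode bits[15:10]=0xb: sbi/RI
  rd@[9:8]=0x3 ⇒ x3
  imm@[7:0]=0xc9 ⇒ #201

sbi x3, #201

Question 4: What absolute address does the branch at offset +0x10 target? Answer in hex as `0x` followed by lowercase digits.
0xa83a

+0x10: 00 c8 ⇒ word 0xc800 (little)
  op=0xc800>>10=0x32 ⇒ jmp (J)
  [9:0] imm=0 = #0
  target = base 0xa828 + off 0x10 + 2 + imm 0 = 0xa83a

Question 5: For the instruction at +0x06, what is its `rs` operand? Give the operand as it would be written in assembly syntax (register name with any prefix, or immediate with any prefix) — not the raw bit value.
x3

+0x06: c0 c6 ⇒ word 0xc6c0 (little)
  opcode bits[15:10]=0x31: eor/RR
  [9:8] rd=2 = x2
  [7:6] rs=3 = x3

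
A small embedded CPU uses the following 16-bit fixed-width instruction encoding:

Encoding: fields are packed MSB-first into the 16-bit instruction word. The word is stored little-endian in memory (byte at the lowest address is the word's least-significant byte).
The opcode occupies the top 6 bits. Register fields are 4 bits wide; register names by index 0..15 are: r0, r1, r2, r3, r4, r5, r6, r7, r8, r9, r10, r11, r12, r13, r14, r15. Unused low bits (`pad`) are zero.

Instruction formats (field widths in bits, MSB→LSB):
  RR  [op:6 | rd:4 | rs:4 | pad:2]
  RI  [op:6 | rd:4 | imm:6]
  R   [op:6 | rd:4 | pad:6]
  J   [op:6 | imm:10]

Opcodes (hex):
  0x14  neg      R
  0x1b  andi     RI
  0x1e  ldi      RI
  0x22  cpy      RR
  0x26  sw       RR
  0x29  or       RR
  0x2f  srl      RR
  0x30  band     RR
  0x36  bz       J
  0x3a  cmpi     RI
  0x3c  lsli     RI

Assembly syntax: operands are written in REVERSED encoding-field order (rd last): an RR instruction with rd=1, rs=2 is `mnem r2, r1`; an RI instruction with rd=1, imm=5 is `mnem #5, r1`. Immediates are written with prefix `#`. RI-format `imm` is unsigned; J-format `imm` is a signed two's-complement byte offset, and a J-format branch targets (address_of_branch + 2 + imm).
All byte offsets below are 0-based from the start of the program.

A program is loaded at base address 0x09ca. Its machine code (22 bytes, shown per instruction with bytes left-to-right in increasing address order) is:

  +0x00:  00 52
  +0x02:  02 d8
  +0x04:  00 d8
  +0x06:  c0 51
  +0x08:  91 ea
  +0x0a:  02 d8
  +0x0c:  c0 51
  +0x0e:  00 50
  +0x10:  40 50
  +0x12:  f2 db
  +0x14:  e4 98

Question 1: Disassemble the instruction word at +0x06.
neg r7

off 0x06: read c0 51 as little → 0x51c0
  opcode bits[15:10]=0x14: neg/R
  rd: (w>>6)&0xf=0x7 → r7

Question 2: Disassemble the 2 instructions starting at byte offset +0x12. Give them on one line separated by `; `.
bz #-14; sw r9, r3

off 0x12: read f2 db as little → 0xdbf2
  top 6b → 0x36 → bz [J]
  imm: (w>>0)&0x3ff=0x3f2 (s10→-14) → #-14
off 0x14: read e4 98 as little → 0x98e4
  top 6b → 0x26 → sw [RR]
  rd: (w>>6)&0xf=0x3 → r3
  rs: (w>>2)&0xf=0x9 → r9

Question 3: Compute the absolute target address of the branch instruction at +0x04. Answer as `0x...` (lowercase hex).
0x09d0

off 0x04: read 00 d8 as little → 0xd800
  top 6b → 0x36 → bz [J]
  imm@[9:0]=0x0 ⇒ #0
  target = base 0x09ca + off 0x04 + 2 + imm 0 = 0x09d0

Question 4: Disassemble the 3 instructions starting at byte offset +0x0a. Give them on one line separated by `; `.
bz #2; neg r7; neg r0

@+0a  little-endian(02 d8) = 0xd802
  opcode bits[15:10]=0x36: bz/J
  imm@[9:0]=0x2 ⇒ #2
@+0c  little-endian(c0 51) = 0x51c0
  opcode bits[15:10]=0x14: neg/R
  rd@[9:6]=0x7 ⇒ r7
@+0e  little-endian(00 50) = 0x5000
  opcode bits[15:10]=0x14: neg/R
  rd@[9:6]=0x0 ⇒ r0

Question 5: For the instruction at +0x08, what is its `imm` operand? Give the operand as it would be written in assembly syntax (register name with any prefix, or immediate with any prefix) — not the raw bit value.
+0x08: 91 ea ⇒ word 0xea91 (little)
  top 6b → 0x3a → cmpi [RI]
  rd@[9:6]=0xa ⇒ r10
  imm@[5:0]=0x11 ⇒ #17

#17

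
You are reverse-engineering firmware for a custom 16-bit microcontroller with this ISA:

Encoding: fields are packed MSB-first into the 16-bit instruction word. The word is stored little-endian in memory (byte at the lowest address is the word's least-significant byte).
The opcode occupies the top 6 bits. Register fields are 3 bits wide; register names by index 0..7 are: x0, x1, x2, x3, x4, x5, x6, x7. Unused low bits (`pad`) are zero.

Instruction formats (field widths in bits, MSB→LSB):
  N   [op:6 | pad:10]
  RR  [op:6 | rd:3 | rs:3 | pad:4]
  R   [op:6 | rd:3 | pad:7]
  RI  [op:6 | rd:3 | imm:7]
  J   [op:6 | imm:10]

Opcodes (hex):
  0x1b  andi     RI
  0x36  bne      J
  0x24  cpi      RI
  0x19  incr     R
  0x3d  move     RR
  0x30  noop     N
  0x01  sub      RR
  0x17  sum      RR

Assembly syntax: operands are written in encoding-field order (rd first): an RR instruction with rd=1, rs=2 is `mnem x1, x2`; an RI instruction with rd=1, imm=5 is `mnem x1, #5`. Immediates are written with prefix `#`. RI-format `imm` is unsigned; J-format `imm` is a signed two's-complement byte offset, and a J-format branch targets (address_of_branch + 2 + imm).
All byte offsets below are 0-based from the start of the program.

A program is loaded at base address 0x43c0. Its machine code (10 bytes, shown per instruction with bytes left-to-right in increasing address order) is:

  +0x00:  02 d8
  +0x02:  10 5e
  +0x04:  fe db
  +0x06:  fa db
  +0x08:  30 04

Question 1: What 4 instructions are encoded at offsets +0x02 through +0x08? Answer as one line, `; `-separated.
sum x4, x1; bne #-2; bne #-6; sub x0, x3

off 0x02: read 10 5e as little → 0x5e10
  top 6b → 0x17 → sum [RR]
  [9:7] rd=4 = x4
  [6:4] rs=1 = x1
off 0x04: read fe db as little → 0xdbfe
  top 6b → 0x36 → bne [J]
  [9:0] imm=1022 (s10→-2) = #-2
off 0x06: read fa db as little → 0xdbfa
  top 6b → 0x36 → bne [J]
  [9:0] imm=1018 (s10→-6) = #-6
off 0x08: read 30 04 as little → 0x0430
  top 6b → 0x1 → sub [RR]
  [9:7] rd=0 = x0
  [6:4] rs=3 = x3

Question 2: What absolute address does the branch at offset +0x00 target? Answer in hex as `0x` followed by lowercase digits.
0x43c4

off 0x00: read 02 d8 as little → 0xd802
  top 6b → 0x36 → bne [J]
  imm@[9:0]=0x2 ⇒ #2
  target = base 0x43c0 + off 0x00 + 2 + imm 2 = 0x43c4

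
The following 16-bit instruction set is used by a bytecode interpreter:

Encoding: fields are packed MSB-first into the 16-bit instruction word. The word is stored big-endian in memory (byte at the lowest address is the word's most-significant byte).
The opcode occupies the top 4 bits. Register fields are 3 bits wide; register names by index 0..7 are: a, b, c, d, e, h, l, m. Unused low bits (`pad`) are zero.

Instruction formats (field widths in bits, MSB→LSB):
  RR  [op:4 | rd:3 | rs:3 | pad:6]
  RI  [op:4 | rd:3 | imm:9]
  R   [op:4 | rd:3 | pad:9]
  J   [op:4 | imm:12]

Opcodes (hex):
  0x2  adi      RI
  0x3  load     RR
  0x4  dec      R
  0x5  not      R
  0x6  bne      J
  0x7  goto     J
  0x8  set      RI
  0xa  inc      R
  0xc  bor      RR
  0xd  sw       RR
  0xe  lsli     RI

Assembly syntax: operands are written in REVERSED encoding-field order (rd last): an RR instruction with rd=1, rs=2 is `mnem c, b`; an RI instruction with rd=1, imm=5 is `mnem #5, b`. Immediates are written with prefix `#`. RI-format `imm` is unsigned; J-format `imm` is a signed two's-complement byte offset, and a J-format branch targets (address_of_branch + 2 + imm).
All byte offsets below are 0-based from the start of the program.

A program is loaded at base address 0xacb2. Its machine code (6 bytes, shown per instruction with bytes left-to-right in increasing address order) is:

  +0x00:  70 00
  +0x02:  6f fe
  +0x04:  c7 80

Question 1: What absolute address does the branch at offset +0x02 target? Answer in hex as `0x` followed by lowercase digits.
0xacb4

off 0x02: read 6f fe as big → 0x6ffe
  opcode bits[15:12]=0x6: bne/J
  imm: (w>>0)&0xfff=0xffe (s12→-2) → #-2
  target = base 0xacb2 + off 0x02 + 2 + imm -2 = 0xacb4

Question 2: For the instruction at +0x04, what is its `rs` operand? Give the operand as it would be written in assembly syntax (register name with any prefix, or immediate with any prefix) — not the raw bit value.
@+04  big-endian(c7 80) = 0xc780
  opcode bits[15:12]=0xc: bor/RR
  [11:9] rd=3 = d
  [8:6] rs=6 = l

l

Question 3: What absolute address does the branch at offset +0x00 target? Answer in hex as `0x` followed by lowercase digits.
0xacb4

[00] 70 00 → 0x7000
  top 4b → 0x7 → goto [J]
  [11:0] imm=0 = #0
  target = base 0xacb2 + off 0x00 + 2 + imm 0 = 0xacb4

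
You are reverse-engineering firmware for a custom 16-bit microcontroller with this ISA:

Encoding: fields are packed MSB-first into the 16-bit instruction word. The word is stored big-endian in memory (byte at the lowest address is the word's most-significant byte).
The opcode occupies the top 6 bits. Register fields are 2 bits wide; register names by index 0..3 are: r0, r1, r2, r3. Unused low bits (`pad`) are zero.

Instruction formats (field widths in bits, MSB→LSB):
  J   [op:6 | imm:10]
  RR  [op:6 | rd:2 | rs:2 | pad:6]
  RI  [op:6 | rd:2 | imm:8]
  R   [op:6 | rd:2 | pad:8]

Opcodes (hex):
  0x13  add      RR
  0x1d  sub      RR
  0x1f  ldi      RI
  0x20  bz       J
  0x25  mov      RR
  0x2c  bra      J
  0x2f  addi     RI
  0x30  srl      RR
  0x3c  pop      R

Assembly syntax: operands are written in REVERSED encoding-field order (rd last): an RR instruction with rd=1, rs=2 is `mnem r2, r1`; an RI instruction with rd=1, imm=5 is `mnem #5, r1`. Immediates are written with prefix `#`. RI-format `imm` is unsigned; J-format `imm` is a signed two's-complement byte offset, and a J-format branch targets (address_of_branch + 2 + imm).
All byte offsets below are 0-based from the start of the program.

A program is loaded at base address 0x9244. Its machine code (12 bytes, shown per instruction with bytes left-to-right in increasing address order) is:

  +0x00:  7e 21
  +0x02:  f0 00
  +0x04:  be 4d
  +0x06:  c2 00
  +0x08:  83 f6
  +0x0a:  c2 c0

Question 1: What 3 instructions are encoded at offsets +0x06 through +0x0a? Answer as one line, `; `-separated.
srl r0, r2; bz #-10; srl r3, r2

[06] c2 00 → 0xc200
  op=0xc200>>10=0x30 ⇒ srl (RR)
  rd: (w>>8)&0x3=0x2 → r2
  rs: (w>>6)&0x3=0x0 → r0
[08] 83 f6 → 0x83f6
  op=0x83f6>>10=0x20 ⇒ bz (J)
  imm: (w>>0)&0x3ff=0x3f6 (s10→-10) → #-10
[0a] c2 c0 → 0xc2c0
  op=0xc2c0>>10=0x30 ⇒ srl (RR)
  rd: (w>>8)&0x3=0x2 → r2
  rs: (w>>6)&0x3=0x3 → r3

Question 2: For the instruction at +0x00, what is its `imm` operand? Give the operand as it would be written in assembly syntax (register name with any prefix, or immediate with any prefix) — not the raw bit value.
+0x00: 7e 21 ⇒ word 0x7e21 (big)
  opcode bits[15:10]=0x1f: ldi/RI
  [9:8] rd=2 = r2
  [7:0] imm=33 = #33

#33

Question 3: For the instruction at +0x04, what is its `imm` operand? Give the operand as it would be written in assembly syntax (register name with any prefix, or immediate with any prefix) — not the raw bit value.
[04] be 4d → 0xbe4d
  opcode bits[15:10]=0x2f: addi/RI
  rd: (w>>8)&0x3=0x2 → r2
  imm: (w>>0)&0xff=0x4d → #77

#77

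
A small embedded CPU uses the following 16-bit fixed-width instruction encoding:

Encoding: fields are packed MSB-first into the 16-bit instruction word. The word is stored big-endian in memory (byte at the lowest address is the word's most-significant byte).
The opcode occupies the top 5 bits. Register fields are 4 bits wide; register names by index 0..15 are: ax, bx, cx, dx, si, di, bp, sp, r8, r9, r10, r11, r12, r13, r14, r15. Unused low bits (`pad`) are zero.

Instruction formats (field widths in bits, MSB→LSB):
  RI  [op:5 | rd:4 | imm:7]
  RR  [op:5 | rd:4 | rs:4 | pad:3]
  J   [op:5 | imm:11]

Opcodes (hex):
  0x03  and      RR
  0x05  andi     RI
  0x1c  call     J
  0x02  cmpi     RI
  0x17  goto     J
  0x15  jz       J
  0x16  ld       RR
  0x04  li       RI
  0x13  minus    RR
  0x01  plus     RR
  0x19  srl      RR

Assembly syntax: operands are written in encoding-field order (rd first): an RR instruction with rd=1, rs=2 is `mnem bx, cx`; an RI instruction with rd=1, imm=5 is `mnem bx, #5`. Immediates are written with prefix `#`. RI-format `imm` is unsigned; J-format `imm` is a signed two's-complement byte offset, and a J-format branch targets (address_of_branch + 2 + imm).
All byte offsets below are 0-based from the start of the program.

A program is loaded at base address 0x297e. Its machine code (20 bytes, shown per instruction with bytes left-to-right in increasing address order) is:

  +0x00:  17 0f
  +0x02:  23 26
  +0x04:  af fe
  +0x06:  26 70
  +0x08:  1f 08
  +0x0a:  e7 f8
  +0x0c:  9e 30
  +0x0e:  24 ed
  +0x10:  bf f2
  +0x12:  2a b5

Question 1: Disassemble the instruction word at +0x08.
[08] 1f 08 → 0x1f08
  op=0x1f08>>11=0x3 ⇒ and (RR)
  [10:7] rd=14 = r14
  [6:3] rs=1 = bx

and r14, bx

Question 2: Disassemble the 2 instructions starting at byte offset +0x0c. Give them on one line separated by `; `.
minus r12, bp; li r9, #109

+0x0c: 9e 30 ⇒ word 0x9e30 (big)
  opcode bits[15:11]=0x13: minus/RR
  [10:7] rd=12 = r12
  [6:3] rs=6 = bp
+0x0e: 24 ed ⇒ word 0x24ed (big)
  opcode bits[15:11]=0x4: li/RI
  [10:7] rd=9 = r9
  [6:0] imm=109 = #109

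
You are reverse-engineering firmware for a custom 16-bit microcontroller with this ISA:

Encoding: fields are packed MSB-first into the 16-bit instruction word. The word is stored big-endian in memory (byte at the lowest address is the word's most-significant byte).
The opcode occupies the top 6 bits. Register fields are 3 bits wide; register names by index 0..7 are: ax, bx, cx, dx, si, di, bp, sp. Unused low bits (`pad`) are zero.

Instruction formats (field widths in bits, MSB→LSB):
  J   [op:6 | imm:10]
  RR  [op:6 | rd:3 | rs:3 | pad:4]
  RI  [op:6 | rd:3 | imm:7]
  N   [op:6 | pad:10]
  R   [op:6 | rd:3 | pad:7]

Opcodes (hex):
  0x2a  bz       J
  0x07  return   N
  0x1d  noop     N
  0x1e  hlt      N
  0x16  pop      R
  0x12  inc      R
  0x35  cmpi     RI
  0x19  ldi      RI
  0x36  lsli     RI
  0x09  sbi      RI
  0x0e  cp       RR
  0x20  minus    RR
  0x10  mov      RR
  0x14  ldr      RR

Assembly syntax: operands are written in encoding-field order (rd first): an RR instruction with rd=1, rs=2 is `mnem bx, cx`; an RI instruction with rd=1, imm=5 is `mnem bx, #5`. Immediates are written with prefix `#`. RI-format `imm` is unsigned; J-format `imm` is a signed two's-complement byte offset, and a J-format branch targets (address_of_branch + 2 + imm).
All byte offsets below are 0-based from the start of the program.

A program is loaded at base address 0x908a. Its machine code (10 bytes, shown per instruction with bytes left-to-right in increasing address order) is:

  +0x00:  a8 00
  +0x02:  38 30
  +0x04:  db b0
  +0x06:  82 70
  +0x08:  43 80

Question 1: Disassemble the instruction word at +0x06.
[06] 82 70 → 0x8270
  op=0x8270>>10=0x20 ⇒ minus (RR)
  [9:7] rd=4 = si
  [6:4] rs=7 = sp

minus si, sp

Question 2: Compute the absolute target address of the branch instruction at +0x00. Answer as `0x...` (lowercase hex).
0x908c

+0x00: a8 00 ⇒ word 0xa800 (big)
  op=0xa800>>10=0x2a ⇒ bz (J)
  [9:0] imm=0 = #0
  target = base 0x908a + off 0x00 + 2 + imm 0 = 0x908c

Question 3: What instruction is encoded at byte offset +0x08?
mov sp, ax

[08] 43 80 → 0x4380
  top 6b → 0x10 → mov [RR]
  rd@[9:7]=0x7 ⇒ sp
  rs@[6:4]=0x0 ⇒ ax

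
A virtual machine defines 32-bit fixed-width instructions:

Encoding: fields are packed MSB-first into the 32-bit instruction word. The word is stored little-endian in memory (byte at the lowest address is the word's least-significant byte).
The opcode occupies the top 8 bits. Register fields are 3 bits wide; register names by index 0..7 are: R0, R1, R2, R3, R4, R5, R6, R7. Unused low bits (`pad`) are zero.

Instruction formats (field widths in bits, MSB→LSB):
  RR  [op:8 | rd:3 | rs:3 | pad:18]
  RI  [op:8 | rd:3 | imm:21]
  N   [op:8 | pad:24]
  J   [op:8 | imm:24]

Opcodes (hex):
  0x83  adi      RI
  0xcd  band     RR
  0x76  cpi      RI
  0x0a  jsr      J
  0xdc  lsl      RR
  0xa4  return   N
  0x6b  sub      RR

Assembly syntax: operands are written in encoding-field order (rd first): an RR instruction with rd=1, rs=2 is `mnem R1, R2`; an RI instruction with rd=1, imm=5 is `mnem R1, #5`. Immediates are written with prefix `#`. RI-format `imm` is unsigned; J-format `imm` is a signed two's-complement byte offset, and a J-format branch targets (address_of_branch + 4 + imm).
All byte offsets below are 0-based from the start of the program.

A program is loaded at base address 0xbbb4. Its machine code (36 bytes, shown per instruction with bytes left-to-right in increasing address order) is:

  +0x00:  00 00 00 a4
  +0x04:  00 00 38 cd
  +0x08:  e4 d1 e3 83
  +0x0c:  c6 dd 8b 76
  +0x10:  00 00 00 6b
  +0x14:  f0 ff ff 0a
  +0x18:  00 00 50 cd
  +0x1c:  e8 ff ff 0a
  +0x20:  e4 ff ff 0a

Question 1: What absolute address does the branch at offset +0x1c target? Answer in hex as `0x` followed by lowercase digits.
off 0x1c: read e8 ff ff 0a as little → 0x0affffe8
  op=0x0affffe8>>24=0xa ⇒ jsr (J)
  imm@[23:0]=0xffffe8 (s24→-24) ⇒ #-24
  target = base 0xbbb4 + off 0x1c + 4 + imm -24 = 0xbbbc

0xbbbc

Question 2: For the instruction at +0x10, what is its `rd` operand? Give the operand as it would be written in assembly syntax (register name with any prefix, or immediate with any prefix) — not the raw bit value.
@+10  little-endian(00 00 00 6b) = 0x6b000000
  op=0x6b000000>>24=0x6b ⇒ sub (RR)
  rd: (w>>21)&0x7=0x0 → R0
  rs: (w>>18)&0x7=0x0 → R0

R0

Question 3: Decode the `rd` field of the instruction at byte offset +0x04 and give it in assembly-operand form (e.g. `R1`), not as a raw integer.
R1

+0x04: 00 00 38 cd ⇒ word 0xcd380000 (little)
  top 8b → 0xcd → band [RR]
  rd@[23:21]=0x1 ⇒ R1
  rs@[20:18]=0x6 ⇒ R6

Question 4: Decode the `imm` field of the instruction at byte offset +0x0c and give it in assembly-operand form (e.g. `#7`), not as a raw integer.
#777670

@+0c  little-endian(c6 dd 8b 76) = 0x768bddc6
  opcode bits[31:24]=0x76: cpi/RI
  rd@[23:21]=0x4 ⇒ R4
  imm@[20:0]=0xbddc6 ⇒ #777670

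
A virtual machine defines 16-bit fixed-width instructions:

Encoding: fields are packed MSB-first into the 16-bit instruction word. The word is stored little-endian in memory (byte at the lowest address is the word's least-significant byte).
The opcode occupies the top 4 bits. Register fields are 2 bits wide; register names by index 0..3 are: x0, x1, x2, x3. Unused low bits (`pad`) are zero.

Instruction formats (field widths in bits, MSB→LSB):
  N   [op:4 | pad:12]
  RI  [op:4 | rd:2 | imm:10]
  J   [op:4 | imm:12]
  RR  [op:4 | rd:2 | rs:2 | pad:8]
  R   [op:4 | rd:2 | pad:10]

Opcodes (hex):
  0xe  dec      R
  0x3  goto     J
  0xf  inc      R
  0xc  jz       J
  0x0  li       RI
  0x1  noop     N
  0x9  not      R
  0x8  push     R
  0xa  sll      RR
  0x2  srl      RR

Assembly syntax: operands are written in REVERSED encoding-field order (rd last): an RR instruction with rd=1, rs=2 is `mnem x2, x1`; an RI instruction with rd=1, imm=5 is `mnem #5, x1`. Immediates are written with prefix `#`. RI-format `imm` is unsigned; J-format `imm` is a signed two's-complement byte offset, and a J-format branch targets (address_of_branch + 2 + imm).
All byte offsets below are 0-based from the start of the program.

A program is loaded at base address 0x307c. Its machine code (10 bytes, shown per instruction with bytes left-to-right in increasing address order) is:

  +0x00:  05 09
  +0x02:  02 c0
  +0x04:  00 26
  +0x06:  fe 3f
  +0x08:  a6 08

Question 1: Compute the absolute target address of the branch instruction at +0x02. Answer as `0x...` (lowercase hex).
+0x02: 02 c0 ⇒ word 0xc002 (little)
  op=0xc002>>12=0xc ⇒ jz (J)
  [11:0] imm=2 = #2
  target = base 0x307c + off 0x02 + 2 + imm 2 = 0x3082

0x3082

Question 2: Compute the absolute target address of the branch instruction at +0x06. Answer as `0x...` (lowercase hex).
off 0x06: read fe 3f as little → 0x3ffe
  op=0x3ffe>>12=0x3 ⇒ goto (J)
  [11:0] imm=4094 (s12→-2) = #-2
  target = base 0x307c + off 0x06 + 2 + imm -2 = 0x3082

0x3082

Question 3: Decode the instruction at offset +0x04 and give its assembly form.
srl x2, x1

off 0x04: read 00 26 as little → 0x2600
  op=0x2600>>12=0x2 ⇒ srl (RR)
  rd@[11:10]=0x1 ⇒ x1
  rs@[9:8]=0x2 ⇒ x2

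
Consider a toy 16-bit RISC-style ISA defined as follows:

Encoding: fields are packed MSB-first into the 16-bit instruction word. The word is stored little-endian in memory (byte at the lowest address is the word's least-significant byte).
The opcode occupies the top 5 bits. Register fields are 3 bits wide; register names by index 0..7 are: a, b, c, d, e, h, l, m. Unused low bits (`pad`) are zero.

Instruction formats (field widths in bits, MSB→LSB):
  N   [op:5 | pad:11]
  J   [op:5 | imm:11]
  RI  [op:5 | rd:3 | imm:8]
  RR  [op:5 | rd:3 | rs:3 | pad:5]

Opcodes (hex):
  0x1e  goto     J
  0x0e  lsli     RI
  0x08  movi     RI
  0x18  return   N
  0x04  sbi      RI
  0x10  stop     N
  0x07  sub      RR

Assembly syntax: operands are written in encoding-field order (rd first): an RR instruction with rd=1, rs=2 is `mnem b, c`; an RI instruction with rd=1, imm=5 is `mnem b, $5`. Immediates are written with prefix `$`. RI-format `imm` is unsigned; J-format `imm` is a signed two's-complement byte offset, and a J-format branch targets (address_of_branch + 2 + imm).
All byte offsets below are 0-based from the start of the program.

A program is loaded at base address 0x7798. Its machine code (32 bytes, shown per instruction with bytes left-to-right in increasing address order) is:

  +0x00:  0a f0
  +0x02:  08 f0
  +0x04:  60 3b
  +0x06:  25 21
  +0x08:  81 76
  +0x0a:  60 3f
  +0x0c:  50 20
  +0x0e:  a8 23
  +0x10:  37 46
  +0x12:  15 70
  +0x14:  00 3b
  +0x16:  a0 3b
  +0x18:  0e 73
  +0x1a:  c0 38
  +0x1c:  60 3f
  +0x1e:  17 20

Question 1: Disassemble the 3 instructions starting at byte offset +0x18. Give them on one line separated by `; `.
@+18  little-endian(0e 73) = 0x730e
  opcode bits[15:11]=0xe: lsli/RI
  rd@[10:8]=0x3 ⇒ d
  imm@[7:0]=0xe ⇒ $14
@+1a  little-endian(c0 38) = 0x38c0
  opcode bits[15:11]=0x7: sub/RR
  rd@[10:8]=0x0 ⇒ a
  rs@[7:5]=0x6 ⇒ l
@+1c  little-endian(60 3f) = 0x3f60
  opcode bits[15:11]=0x7: sub/RR
  rd@[10:8]=0x7 ⇒ m
  rs@[7:5]=0x3 ⇒ d

lsli d, $14; sub a, l; sub m, d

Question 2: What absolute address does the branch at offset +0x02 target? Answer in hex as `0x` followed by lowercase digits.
0x77a4

+0x02: 08 f0 ⇒ word 0xf008 (little)
  opcode bits[15:11]=0x1e: goto/J
  imm@[10:0]=0x8 ⇒ $8
  target = base 0x7798 + off 0x02 + 2 + imm 8 = 0x77a4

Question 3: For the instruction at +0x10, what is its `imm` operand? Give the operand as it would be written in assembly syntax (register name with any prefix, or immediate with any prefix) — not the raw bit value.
$55

@+10  little-endian(37 46) = 0x4637
  opcode bits[15:11]=0x8: movi/RI
  rd@[10:8]=0x6 ⇒ l
  imm@[7:0]=0x37 ⇒ $55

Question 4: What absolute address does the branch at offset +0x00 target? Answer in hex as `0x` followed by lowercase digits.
0x77a4

+0x00: 0a f0 ⇒ word 0xf00a (little)
  op=0xf00a>>11=0x1e ⇒ goto (J)
  imm@[10:0]=0xa ⇒ $10
  target = base 0x7798 + off 0x00 + 2 + imm 10 = 0x77a4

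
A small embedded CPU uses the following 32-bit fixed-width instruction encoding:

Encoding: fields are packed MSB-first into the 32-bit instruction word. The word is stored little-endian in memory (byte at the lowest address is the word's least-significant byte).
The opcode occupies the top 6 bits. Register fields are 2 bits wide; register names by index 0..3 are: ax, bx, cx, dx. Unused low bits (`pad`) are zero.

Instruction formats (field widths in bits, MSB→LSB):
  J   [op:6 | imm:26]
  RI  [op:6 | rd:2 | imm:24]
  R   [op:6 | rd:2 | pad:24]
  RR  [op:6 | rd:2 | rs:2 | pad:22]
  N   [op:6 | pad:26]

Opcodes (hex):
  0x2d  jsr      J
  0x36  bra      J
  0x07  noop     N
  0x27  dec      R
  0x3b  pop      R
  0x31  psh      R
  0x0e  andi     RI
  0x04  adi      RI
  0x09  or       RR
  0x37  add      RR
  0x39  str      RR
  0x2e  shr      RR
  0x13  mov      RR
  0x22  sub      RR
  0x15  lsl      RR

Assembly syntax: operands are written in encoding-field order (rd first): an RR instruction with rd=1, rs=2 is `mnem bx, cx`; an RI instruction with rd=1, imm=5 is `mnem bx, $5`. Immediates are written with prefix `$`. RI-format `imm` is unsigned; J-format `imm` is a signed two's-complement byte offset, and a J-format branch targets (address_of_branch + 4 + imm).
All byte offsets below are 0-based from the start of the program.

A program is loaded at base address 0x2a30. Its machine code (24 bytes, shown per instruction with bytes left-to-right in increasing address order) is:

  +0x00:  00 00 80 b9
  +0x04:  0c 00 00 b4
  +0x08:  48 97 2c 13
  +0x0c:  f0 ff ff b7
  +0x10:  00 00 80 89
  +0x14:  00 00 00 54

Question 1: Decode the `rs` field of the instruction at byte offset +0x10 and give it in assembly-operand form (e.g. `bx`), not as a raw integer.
cx

+0x10: 00 00 80 89 ⇒ word 0x89800000 (little)
  top 6b → 0x22 → sub [RR]
  rd@[25:24]=0x1 ⇒ bx
  rs@[23:22]=0x2 ⇒ cx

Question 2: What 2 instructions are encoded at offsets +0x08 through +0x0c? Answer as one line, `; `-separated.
adi dx, $2922312; jsr $-16

@+08  little-endian(48 97 2c 13) = 0x132c9748
  top 6b → 0x4 → adi [RI]
  rd@[25:24]=0x3 ⇒ dx
  imm@[23:0]=0x2c9748 ⇒ $2922312
@+0c  little-endian(f0 ff ff b7) = 0xb7fffff0
  top 6b → 0x2d → jsr [J]
  imm@[25:0]=0x3fffff0 (s26→-16) ⇒ $-16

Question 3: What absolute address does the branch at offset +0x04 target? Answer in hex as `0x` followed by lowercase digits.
0x2a44

[04] 0c 00 00 b4 → 0xb400000c
  top 6b → 0x2d → jsr [J]
  imm: (w>>0)&0x3ffffff=0xc → $12
  target = base 0x2a30 + off 0x04 + 4 + imm 12 = 0x2a44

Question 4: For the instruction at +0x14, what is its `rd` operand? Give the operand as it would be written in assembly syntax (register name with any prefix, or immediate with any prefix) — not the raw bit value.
@+14  little-endian(00 00 00 54) = 0x54000000
  op=0x54000000>>26=0x15 ⇒ lsl (RR)
  [25:24] rd=0 = ax
  [23:22] rs=0 = ax

ax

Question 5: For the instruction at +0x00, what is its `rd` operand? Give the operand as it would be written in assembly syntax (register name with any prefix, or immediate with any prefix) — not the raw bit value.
bx

+0x00: 00 00 80 b9 ⇒ word 0xb9800000 (little)
  opcode bits[31:26]=0x2e: shr/RR
  [25:24] rd=1 = bx
  [23:22] rs=2 = cx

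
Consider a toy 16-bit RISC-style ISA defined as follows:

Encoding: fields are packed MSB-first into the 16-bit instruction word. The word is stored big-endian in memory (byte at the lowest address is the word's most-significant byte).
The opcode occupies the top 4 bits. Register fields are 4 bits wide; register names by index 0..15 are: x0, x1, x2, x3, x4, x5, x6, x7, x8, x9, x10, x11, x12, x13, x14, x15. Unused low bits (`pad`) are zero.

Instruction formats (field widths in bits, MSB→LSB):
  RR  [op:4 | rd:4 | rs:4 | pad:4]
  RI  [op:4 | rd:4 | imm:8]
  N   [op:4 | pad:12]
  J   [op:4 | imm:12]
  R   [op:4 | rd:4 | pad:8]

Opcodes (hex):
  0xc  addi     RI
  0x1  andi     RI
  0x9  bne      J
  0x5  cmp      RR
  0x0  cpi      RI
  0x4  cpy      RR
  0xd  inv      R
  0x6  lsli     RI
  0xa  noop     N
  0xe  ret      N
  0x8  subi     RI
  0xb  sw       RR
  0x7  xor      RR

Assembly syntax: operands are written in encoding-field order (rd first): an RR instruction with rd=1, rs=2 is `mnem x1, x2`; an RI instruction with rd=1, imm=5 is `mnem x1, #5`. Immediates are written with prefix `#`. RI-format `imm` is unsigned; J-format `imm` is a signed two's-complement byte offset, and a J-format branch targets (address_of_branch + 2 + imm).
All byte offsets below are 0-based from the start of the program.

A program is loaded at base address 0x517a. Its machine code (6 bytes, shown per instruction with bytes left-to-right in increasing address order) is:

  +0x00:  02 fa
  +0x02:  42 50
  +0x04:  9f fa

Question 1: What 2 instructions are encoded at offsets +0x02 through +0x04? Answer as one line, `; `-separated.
cpy x2, x5; bne #-6

off 0x02: read 42 50 as big → 0x4250
  op=0x4250>>12=0x4 ⇒ cpy (RR)
  [11:8] rd=2 = x2
  [7:4] rs=5 = x5
off 0x04: read 9f fa as big → 0x9ffa
  op=0x9ffa>>12=0x9 ⇒ bne (J)
  [11:0] imm=4090 (s12→-6) = #-6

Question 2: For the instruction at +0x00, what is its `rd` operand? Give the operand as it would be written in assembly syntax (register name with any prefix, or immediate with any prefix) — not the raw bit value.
x2

@+00  big-endian(02 fa) = 0x02fa
  op=0x02fa>>12=0x0 ⇒ cpi (RI)
  rd: (w>>8)&0xf=0x2 → x2
  imm: (w>>0)&0xff=0xfa → #250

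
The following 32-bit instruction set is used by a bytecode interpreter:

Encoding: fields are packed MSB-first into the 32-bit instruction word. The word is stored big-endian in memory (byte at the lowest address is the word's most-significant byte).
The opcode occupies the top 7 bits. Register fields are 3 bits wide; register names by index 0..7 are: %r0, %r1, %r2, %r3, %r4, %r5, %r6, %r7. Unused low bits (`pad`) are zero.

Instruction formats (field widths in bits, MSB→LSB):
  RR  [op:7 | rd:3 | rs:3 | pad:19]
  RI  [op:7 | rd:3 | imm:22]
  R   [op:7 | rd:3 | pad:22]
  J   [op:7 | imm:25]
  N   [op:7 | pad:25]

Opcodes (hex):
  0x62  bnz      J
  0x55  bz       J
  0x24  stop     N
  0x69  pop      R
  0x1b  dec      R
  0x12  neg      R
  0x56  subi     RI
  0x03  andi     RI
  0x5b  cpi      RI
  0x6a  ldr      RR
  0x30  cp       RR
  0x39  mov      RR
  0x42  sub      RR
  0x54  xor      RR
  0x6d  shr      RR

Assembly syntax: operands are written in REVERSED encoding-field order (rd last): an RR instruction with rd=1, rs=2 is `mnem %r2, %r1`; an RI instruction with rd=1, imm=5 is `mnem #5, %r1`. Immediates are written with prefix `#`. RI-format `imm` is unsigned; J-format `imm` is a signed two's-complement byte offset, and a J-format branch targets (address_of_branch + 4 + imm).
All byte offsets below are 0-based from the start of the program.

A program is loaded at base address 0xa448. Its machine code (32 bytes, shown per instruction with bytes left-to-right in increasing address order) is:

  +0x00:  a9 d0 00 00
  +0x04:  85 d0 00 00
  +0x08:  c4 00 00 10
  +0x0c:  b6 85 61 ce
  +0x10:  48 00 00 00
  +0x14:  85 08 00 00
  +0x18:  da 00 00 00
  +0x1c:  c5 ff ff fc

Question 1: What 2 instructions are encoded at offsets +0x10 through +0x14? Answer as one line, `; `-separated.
stop; sub %r1, %r4

off 0x10: read 48 00 00 00 as big → 0x48000000
  opcode bits[31:25]=0x24: stop/N
off 0x14: read 85 08 00 00 as big → 0x85080000
  opcode bits[31:25]=0x42: sub/RR
  [24:22] rd=4 = %r4
  [21:19] rs=1 = %r1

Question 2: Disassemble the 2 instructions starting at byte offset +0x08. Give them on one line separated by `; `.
bnz #16; cpi #352718, %r2

off 0x08: read c4 00 00 10 as big → 0xc4000010
  opcode bits[31:25]=0x62: bnz/J
  [24:0] imm=16 = #16
off 0x0c: read b6 85 61 ce as big → 0xb68561ce
  opcode bits[31:25]=0x5b: cpi/RI
  [24:22] rd=2 = %r2
  [21:0] imm=352718 = #352718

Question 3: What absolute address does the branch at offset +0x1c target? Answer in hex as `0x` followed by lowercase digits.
[1c] c5 ff ff fc → 0xc5fffffc
  opcode bits[31:25]=0x62: bnz/J
  [24:0] imm=33554428 (s25→-4) = #-4
  target = base 0xa448 + off 0x1c + 4 + imm -4 = 0xa464

0xa464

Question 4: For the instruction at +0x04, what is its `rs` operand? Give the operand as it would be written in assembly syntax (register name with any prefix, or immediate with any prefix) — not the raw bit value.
%r2

@+04  big-endian(85 d0 00 00) = 0x85d00000
  op=0x85d00000>>25=0x42 ⇒ sub (RR)
  [24:22] rd=7 = %r7
  [21:19] rs=2 = %r2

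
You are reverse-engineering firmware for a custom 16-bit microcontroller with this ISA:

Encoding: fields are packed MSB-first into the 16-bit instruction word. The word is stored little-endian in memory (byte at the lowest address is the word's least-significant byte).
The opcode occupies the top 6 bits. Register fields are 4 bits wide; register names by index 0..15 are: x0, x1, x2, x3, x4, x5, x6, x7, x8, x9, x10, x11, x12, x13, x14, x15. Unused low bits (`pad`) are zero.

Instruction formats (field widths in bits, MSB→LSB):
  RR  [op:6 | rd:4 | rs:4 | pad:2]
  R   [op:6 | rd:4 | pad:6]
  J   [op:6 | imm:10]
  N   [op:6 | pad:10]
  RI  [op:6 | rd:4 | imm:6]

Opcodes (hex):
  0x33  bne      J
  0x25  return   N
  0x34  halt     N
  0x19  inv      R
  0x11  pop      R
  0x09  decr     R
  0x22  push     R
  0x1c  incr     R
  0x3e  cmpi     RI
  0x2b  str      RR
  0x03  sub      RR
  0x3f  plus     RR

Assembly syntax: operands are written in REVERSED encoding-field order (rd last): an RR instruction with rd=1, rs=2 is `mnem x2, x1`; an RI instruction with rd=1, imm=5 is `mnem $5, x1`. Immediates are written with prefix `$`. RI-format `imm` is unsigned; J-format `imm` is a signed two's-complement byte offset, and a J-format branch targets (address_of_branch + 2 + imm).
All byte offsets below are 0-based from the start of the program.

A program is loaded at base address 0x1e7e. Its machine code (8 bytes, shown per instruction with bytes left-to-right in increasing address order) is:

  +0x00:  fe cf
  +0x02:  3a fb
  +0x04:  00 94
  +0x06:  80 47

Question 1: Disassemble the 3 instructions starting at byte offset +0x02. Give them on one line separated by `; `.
off 0x02: read 3a fb as little → 0xfb3a
  opcode bits[15:10]=0x3e: cmpi/RI
  rd: (w>>6)&0xf=0xc → x12
  imm: (w>>0)&0x3f=0x3a → $58
off 0x04: read 00 94 as little → 0x9400
  opcode bits[15:10]=0x25: return/N
off 0x06: read 80 47 as little → 0x4780
  opcode bits[15:10]=0x11: pop/R
  rd: (w>>6)&0xf=0xe → x14

cmpi $58, x12; return; pop x14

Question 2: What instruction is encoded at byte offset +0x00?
bne $-2

[00] fe cf → 0xcffe
  top 6b → 0x33 → bne [J]
  imm: (w>>0)&0x3ff=0x3fe (s10→-2) → $-2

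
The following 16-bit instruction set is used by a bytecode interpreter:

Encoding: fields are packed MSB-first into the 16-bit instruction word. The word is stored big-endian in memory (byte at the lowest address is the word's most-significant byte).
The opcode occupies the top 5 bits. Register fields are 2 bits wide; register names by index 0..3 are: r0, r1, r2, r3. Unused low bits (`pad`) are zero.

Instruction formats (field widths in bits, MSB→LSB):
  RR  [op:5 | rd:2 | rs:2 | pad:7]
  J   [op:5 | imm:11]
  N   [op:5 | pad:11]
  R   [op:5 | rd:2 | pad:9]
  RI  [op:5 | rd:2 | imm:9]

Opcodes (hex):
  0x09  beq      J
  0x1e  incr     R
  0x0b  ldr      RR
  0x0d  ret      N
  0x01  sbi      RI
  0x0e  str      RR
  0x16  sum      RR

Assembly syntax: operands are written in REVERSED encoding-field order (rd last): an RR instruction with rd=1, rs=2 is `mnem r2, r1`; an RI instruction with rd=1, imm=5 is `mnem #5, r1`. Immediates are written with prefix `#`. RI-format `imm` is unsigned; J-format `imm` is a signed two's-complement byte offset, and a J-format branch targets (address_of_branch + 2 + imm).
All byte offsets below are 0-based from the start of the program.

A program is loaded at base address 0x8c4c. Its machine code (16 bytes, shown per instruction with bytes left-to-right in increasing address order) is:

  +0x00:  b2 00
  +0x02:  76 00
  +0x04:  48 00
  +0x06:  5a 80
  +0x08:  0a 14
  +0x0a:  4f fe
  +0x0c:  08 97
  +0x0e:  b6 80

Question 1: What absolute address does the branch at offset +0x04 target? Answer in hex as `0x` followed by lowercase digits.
@+04  big-endian(48 00) = 0x4800
  op=0x4800>>11=0x9 ⇒ beq (J)
  [10:0] imm=0 = #0
  target = base 0x8c4c + off 0x04 + 2 + imm 0 = 0x8c52

0x8c52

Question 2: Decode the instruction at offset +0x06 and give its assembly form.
[06] 5a 80 → 0x5a80
  op=0x5a80>>11=0xb ⇒ ldr (RR)
  [10:9] rd=1 = r1
  [8:7] rs=1 = r1

ldr r1, r1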